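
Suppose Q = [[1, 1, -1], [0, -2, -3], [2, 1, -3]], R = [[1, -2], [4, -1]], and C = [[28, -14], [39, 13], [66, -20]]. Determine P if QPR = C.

P = [[0, 0], [5, 1], [1, -5]]

Isolating P: multiply by Q⁻¹ from the left and R⁻¹ from the right, so P = Q⁻¹CR⁻¹.
det Q = -1; the adjugate gives Q⁻¹ = [[-9, -2, 5], [6, 1, -3], [-4, -1, 2]].
R has determinant 7; R⁻¹ = [[-1/7, 2/7], [-4/7, 1/7]].
Q⁻¹C = [[0, 0], [9, -11], [-19, 3]].
P = (Q⁻¹C)R⁻¹ = [[0, 0], [5, 1], [1, -5]].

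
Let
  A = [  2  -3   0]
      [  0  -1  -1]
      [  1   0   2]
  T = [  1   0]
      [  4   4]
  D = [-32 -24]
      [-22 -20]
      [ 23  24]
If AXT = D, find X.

Left-multiply by A⁻¹ and right-multiply by T⁻¹: X = A⁻¹DT⁻¹.
det A = -1, so A⁻¹ = [[2, -6, -3], [1, -4, -2], [-1, 3, 2]].
det T = 4; the adjugate gives T⁻¹ = [[1, 0], [-1, 1/4]].
A⁻¹D = [[-1, 0], [10, 8], [12, 12]].
X = (A⁻¹D)T⁻¹ = [[-1, 0], [2, 2], [0, 3]].

X = [[-1, 0], [2, 2], [0, 3]]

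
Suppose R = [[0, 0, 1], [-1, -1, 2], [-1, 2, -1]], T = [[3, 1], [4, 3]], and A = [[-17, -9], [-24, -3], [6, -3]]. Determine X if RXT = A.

Isolating X: multiply by R⁻¹ from the left and T⁻¹ from the right, so X = R⁻¹AT⁻¹.
R has determinant -3; R⁻¹ = [[1, -2/3, -1/3], [1, -1/3, 1/3], [1, 0, 0]].
det T = 5; the adjugate gives T⁻¹ = [[3/5, -1/5], [-4/5, 3/5]].
R⁻¹A = [[-3, -6], [-7, -9], [-17, -9]].
X = (R⁻¹A)T⁻¹ = [[3, -3], [3, -4], [-3, -2]].

X = [[3, -3], [3, -4], [-3, -2]]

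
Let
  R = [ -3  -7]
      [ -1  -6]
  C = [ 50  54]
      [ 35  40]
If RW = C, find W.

W = [[-5, -4], [-5, -6]]

R is on the left of W, so left-multiply by R⁻¹: W = R⁻¹C.
det R = 11; the adjugate gives R⁻¹ = [[-6/11, 7/11], [1/11, -3/11]].
W = R⁻¹C = [[-6/11, 7/11], [1/11, -3/11]] · [[50, 54], [35, 40]] = [[-5, -4], [-5, -6]].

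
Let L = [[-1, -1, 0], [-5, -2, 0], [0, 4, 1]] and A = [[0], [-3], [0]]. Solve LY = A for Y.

Since L multiplies Y on the left, Y = L⁻¹A.
det L = -3; the adjugate gives L⁻¹ = [[2/3, -1/3, 0], [-5/3, 1/3, 0], [20/3, -4/3, 1]].
Y = L⁻¹A = [[2/3, -1/3, 0], [-5/3, 1/3, 0], [20/3, -4/3, 1]] · [[0], [-3], [0]] = [[1], [-1], [4]].

Y = [[1], [-1], [4]]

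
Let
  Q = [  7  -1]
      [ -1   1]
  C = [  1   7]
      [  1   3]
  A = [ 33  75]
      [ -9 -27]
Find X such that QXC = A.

X = [[-1, 5], [-1, -4]]

Isolating X: multiply by Q⁻¹ from the left and C⁻¹ from the right, so X = Q⁻¹AC⁻¹.
Q has determinant 6; Q⁻¹ = [[1/6, 1/6], [1/6, 7/6]].
C has determinant -4; C⁻¹ = [[-3/4, 7/4], [1/4, -1/4]].
Q⁻¹A = [[4, 8], [-5, -19]].
X = (Q⁻¹A)C⁻¹ = [[-1, 5], [-1, -4]].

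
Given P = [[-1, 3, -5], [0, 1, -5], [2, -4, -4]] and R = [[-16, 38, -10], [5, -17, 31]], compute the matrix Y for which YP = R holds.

Right-multiplying both sides by P⁻¹ gives Y = RP⁻¹.
det P = 4; the adjugate gives P⁻¹ = [[-6, 8, -5/2], [-5/2, 7/2, -5/4], [-1/2, 1/2, -1/4]].
Y = RP⁻¹ = [[-16, 38, -10], [5, -17, 31]] · [[-6, 8, -5/2], [-5/2, 7/2, -5/4], [-1/2, 1/2, -1/4]] = [[6, 0, -5], [-3, -4, 1]].

Y = [[6, 0, -5], [-3, -4, 1]]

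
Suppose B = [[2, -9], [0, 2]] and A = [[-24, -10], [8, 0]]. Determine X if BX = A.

X = [[6, -5], [4, 0]]

B is on the left of X, so left-multiply by B⁻¹: X = B⁻¹A.
det B = 4; the adjugate gives B⁻¹ = [[1/2, 9/4], [0, 1/2]].
X = B⁻¹A = [[1/2, 9/4], [0, 1/2]] · [[-24, -10], [8, 0]] = [[6, -5], [4, 0]].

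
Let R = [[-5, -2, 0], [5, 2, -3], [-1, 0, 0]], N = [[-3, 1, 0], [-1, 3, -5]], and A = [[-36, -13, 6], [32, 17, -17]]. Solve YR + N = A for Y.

YR = A − N = [[-33, -14, 6], [33, 14, -12]].
R is on the right of Y, so right-multiply by R⁻¹: Y = (A − N)R⁻¹.
det R = -6, so R⁻¹ = [[0, 0, -1], [-1/2, 0, 5/2], [-1/3, -1/3, 0]].
Y = (A − N)R⁻¹ = [[5, -2, -2], [-3, 4, 2]].

Y = [[5, -2, -2], [-3, 4, 2]]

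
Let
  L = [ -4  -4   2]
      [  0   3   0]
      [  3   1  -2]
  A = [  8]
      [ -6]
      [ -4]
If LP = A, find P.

P = [[2], [-2], [4]]

L is on the left of P, so left-multiply by L⁻¹: P = L⁻¹A.
det L = 6; the adjugate gives L⁻¹ = [[-1, -1, -1], [0, 1/3, 0], [-3/2, -4/3, -2]].
P = L⁻¹A = [[-1, -1, -1], [0, 1/3, 0], [-3/2, -4/3, -2]] · [[8], [-6], [-4]] = [[2], [-2], [4]].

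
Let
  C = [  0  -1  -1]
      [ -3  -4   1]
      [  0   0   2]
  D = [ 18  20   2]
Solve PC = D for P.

Since C sits to the right of P, P = DC⁻¹.
C has determinant -6; C⁻¹ = [[4/3, -1/3, 5/6], [-1, 0, -1/2], [0, 0, 1/2]].
P = DC⁻¹ = [[18, 20, 2]] · [[4/3, -1/3, 5/6], [-1, 0, -1/2], [0, 0, 1/2]] = [[4, -6, 6]].

P = [[4, -6, 6]]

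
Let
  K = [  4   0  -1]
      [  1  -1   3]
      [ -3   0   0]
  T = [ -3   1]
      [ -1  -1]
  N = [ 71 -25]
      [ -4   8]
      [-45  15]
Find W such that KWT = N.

W = [[-5, 0], [4, 2], [4, -1]]

Isolating W: multiply by K⁻¹ from the left and T⁻¹ from the right, so W = K⁻¹NT⁻¹.
det K = 3; the adjugate gives K⁻¹ = [[0, 0, -1/3], [-3, -1, -13/3], [-1, 0, -4/3]].
det T = 4, so T⁻¹ = [[-1/4, -1/4], [1/4, -3/4]].
K⁻¹N = [[15, -5], [-14, 2], [-11, 5]].
W = (K⁻¹N)T⁻¹ = [[-5, 0], [4, 2], [4, -1]].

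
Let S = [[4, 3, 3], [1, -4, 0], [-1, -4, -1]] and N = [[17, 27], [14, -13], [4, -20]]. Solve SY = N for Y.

S is on the left of Y, so left-multiply by S⁻¹: Y = S⁻¹N.
det S = -5; the adjugate gives S⁻¹ = [[-4/5, 9/5, -12/5], [-1/5, 1/5, -3/5], [8/5, -13/5, 19/5]].
Y = S⁻¹N = [[-4/5, 9/5, -12/5], [-1/5, 1/5, -3/5], [8/5, -13/5, 19/5]] · [[17, 27], [14, -13], [4, -20]] = [[2, 3], [-3, 4], [6, 1]].

Y = [[2, 3], [-3, 4], [6, 1]]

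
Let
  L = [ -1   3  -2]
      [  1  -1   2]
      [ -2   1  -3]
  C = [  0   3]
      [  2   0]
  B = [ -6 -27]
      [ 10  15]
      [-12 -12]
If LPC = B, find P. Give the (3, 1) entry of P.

4

Left-multiply by L⁻¹ and right-multiply by C⁻¹: P = L⁻¹BC⁻¹.
det L = -2, so L⁻¹ = [[-1/2, -7/2, -2], [1/2, 1/2, 0], [1/2, 5/2, 1]].
det C = -6, so C⁻¹ = [[0, 1/2], [1/3, 0]].
L⁻¹B = [[-8, -15], [2, -6], [10, 12]].
P = (L⁻¹B)C⁻¹ = [[-5, -4], [-2, 1], [4, 5]].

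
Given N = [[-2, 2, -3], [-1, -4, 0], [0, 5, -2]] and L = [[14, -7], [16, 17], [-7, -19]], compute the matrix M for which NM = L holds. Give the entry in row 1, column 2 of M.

3

Since N multiplies M on the left, M = N⁻¹L.
det N = -5; the adjugate gives N⁻¹ = [[-8/5, 11/5, 12/5], [2/5, -4/5, -3/5], [1, -2, -2]].
M = N⁻¹L = [[-8/5, 11/5, 12/5], [2/5, -4/5, -3/5], [1, -2, -2]] · [[14, -7], [16, 17], [-7, -19]] = [[-4, 3], [-3, -5], [-4, -3]].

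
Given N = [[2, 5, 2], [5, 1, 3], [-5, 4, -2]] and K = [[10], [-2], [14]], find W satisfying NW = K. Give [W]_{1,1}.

-2

Left-multiplying both sides by N⁻¹ gives W = N⁻¹K.
det N = -3; the adjugate gives N⁻¹ = [[14/3, -6, -13/3], [5/3, -2, -4/3], [-25/3, 11, 23/3]].
W = N⁻¹K = [[14/3, -6, -13/3], [5/3, -2, -4/3], [-25/3, 11, 23/3]] · [[10], [-2], [14]] = [[-2], [2], [2]].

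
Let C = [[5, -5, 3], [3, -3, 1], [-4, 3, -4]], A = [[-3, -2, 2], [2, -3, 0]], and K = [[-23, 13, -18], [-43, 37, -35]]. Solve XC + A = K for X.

X = [[0, 0, 5], [-5, 0, 5]]

XC = K − A = [[-20, 15, -20], [-45, 40, -35]].
C is on the right of X, so right-multiply by C⁻¹: X = (K − A)C⁻¹.
C has determinant -4; C⁻¹ = [[-9/4, 11/4, -1], [-2, 2, -1], [3/4, -5/4, 0]].
X = (K − A)C⁻¹ = [[0, 0, 5], [-5, 0, 5]].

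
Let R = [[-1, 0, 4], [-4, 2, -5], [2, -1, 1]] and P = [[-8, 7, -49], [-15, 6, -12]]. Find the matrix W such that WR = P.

W = [[-6, 6, 5], [3, 6, 6]]

Right-multiplying both sides by R⁻¹ gives W = PR⁻¹.
det R = 3, so R⁻¹ = [[-1, -4/3, -8/3], [-2, -3, -7], [0, -1/3, -2/3]].
W = PR⁻¹ = [[-8, 7, -49], [-15, 6, -12]] · [[-1, -4/3, -8/3], [-2, -3, -7], [0, -1/3, -2/3]] = [[-6, 6, 5], [3, 6, 6]].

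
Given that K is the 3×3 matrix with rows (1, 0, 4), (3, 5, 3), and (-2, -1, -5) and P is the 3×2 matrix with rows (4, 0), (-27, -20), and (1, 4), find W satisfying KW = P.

Since K multiplies W on the left, W = K⁻¹P.
det K = 6, so K⁻¹ = [[-11/3, -2/3, -10/3], [3/2, 1/2, 3/2], [7/6, 1/6, 5/6]].
W = K⁻¹P = [[-11/3, -2/3, -10/3], [3/2, 1/2, 3/2], [7/6, 1/6, 5/6]] · [[4, 0], [-27, -20], [1, 4]] = [[0, 0], [-6, -4], [1, 0]].

W = [[0, 0], [-6, -4], [1, 0]]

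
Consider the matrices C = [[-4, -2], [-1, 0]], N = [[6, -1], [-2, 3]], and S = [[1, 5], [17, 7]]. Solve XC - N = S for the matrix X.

XC = S + N = [[7, 4], [15, 10]].
C is on the right of X, so right-multiply by C⁻¹: X = (S + N)C⁻¹.
det C = -2; the adjugate gives C⁻¹ = [[0, -1], [-1/2, 2]].
X = (S + N)C⁻¹ = [[-2, 1], [-5, 5]].

X = [[-2, 1], [-5, 5]]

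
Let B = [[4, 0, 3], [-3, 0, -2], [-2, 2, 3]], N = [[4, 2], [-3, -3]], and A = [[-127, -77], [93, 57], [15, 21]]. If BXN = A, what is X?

X = B⁻¹AN⁻¹ (apply B⁻¹ on the left and N⁻¹ on the right).
B has determinant -2; B⁻¹ = [[-2, -3, 0], [-13/2, -9, 1/2], [3, 4, 0]].
N has determinant -6; N⁻¹ = [[1/2, 1/3], [-1/2, -2/3]].
B⁻¹A = [[-25, -17], [-4, -2], [-9, -3]].
X = (B⁻¹A)N⁻¹ = [[-4, 3], [-1, 0], [-3, -1]].

X = [[-4, 3], [-1, 0], [-3, -1]]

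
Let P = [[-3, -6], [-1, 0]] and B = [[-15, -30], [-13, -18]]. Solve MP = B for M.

M = [[5, 0], [3, 4]]

Since P sits to the right of M, M = BP⁻¹.
det P = -6; the adjugate gives P⁻¹ = [[0, -1], [-1/6, 1/2]].
M = BP⁻¹ = [[-15, -30], [-13, -18]] · [[0, -1], [-1/6, 1/2]] = [[5, 0], [3, 4]].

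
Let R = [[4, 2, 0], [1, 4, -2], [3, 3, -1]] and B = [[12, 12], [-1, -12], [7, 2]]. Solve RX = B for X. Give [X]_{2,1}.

R is on the left of X, so left-multiply by R⁻¹: X = R⁻¹B.
det R = -2; the adjugate gives R⁻¹ = [[-1, -1, 2], [5/2, 2, -4], [9/2, 3, -7]].
X = R⁻¹B = [[-1, -1, 2], [5/2, 2, -4], [9/2, 3, -7]] · [[12, 12], [-1, -12], [7, 2]] = [[3, 4], [0, -2], [2, 4]].

0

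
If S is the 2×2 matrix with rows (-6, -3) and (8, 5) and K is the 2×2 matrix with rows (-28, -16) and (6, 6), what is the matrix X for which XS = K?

S is on the right of X, so right-multiply by S⁻¹: X = KS⁻¹.
S has determinant -6; S⁻¹ = [[-5/6, -1/2], [4/3, 1]].
X = KS⁻¹ = [[-28, -16], [6, 6]] · [[-5/6, -1/2], [4/3, 1]] = [[2, -2], [3, 3]].

X = [[2, -2], [3, 3]]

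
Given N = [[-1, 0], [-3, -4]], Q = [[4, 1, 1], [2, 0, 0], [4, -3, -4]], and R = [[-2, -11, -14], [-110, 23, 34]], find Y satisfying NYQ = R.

Y = N⁻¹RQ⁻¹ (apply N⁻¹ on the left and Q⁻¹ on the right).
det N = 4, so N⁻¹ = [[-1, 0], [3/4, -1/4]].
Q has determinant 2; Q⁻¹ = [[0, 1/2, 0], [4, -10, 1], [-3, 8, -1]].
N⁻¹R = [[2, 11, 14], [26, -14, -19]].
Y = (N⁻¹R)Q⁻¹ = [[2, 3, -3], [1, 1, 5]].

Y = [[2, 3, -3], [1, 1, 5]]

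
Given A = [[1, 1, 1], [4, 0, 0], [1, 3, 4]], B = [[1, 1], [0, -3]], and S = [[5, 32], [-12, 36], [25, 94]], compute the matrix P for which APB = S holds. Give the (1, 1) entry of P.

Left-multiply by A⁻¹ and right-multiply by B⁻¹: P = A⁻¹SB⁻¹.
det A = -4; the adjugate gives A⁻¹ = [[0, 1/4, 0], [4, -3/4, -1], [-3, 1/2, 1]].
B has determinant -3; B⁻¹ = [[1, 1/3], [0, -1/3]].
A⁻¹S = [[-3, 9], [4, 7], [4, 16]].
P = (A⁻¹S)B⁻¹ = [[-3, -4], [4, -1], [4, -4]].

-3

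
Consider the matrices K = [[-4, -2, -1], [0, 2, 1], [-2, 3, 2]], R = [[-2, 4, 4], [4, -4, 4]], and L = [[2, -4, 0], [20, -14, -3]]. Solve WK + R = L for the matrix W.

W = [[-1, -5, 0], [-2, -1, -4]]

WK = L − R = [[4, -8, -4], [16, -10, -7]].
K is on the right of W, so right-multiply by K⁻¹: W = (L − R)K⁻¹.
det K = -4; the adjugate gives K⁻¹ = [[-1/4, -1/4, 0], [1/2, 5/2, -1], [-1, -4, 2]].
W = (L − R)K⁻¹ = [[-1, -5, 0], [-2, -1, -4]].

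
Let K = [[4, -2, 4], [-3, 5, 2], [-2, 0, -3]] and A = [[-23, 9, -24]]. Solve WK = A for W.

K is on the right of W, so right-multiply by K⁻¹: W = AK⁻¹.
det K = 6; the adjugate gives K⁻¹ = [[-5/2, -1, -4], [-13/6, -2/3, -10/3], [5/3, 2/3, 7/3]].
W = AK⁻¹ = [[-23, 9, -24]] · [[-5/2, -1, -4], [-13/6, -2/3, -10/3], [5/3, 2/3, 7/3]] = [[-2, 1, 6]].

W = [[-2, 1, 6]]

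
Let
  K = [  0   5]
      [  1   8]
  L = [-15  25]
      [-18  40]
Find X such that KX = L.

Since K multiplies X on the left, X = K⁻¹L.
K has determinant -5; K⁻¹ = [[-8/5, 1], [1/5, 0]].
X = K⁻¹L = [[-8/5, 1], [1/5, 0]] · [[-15, 25], [-18, 40]] = [[6, 0], [-3, 5]].

X = [[6, 0], [-3, 5]]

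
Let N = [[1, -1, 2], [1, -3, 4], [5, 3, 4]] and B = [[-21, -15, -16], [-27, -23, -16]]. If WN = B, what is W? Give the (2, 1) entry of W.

2

Right-multiplying both sides by N⁻¹ gives W = BN⁻¹.
det N = -4; the adjugate gives N⁻¹ = [[6, -5/2, -1/2], [-4, 3/2, 1/2], [-9/2, 2, 1/2]].
W = BN⁻¹ = [[-21, -15, -16], [-27, -23, -16]] · [[6, -5/2, -1/2], [-4, 3/2, 1/2], [-9/2, 2, 1/2]] = [[6, -2, -5], [2, 1, -6]].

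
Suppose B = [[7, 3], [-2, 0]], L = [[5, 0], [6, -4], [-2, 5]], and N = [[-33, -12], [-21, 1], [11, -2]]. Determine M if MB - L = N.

MB = N + L = [[-28, -12], [-15, -3], [9, 3]].
B is on the right of M, so right-multiply by B⁻¹: M = (N + L)B⁻¹.
det B = 6, so B⁻¹ = [[0, -1/2], [1/3, 7/6]].
M = (N + L)B⁻¹ = [[-4, 0], [-1, 4], [1, -1]].

M = [[-4, 0], [-1, 4], [1, -1]]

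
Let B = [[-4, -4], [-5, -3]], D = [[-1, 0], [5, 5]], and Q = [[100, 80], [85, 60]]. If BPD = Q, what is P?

P = [[5, 0], [0, -4]]

Left-multiply by B⁻¹ and right-multiply by D⁻¹: P = B⁻¹QD⁻¹.
det B = -8, so B⁻¹ = [[3/8, -1/2], [-5/8, 1/2]].
det D = -5; the adjugate gives D⁻¹ = [[-1, 0], [1, 1/5]].
B⁻¹Q = [[-5, 0], [-20, -20]].
P = (B⁻¹Q)D⁻¹ = [[5, 0], [0, -4]].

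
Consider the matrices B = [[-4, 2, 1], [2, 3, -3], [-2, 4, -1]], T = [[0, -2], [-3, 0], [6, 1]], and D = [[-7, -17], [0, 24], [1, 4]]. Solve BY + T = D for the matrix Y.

Y = [[0, 3], [-2, 1], [-3, -5]]

BY = D − T = [[-7, -15], [3, 24], [-5, 3]].
Left-multiplying both sides by B⁻¹ gives Y = B⁻¹(D − T).
det B = -6, so B⁻¹ = [[-3/2, -1, 3/2], [-4/3, -1, 5/3], [-7/3, -2, 8/3]].
Y = B⁻¹(D − T) = [[0, 3], [-2, 1], [-3, -5]].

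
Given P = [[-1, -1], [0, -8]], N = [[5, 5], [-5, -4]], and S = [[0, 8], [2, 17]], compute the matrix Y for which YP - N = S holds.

YP = S + N = [[5, 13], [-3, 13]].
P is on the right of Y, so right-multiply by P⁻¹: Y = (S + N)P⁻¹.
det P = 8, so P⁻¹ = [[-1, 1/8], [0, -1/8]].
Y = (S + N)P⁻¹ = [[-5, -1], [3, -2]].

Y = [[-5, -1], [3, -2]]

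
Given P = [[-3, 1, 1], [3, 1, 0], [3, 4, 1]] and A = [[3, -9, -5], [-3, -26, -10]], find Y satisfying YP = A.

Y = [[-5, -4, 0], [-5, -1, -5]]

Since P sits to the right of Y, Y = AP⁻¹.
P has determinant 3; P⁻¹ = [[1/3, 1, -1/3], [-1, -2, 1], [3, 5, -2]].
Y = AP⁻¹ = [[3, -9, -5], [-3, -26, -10]] · [[1/3, 1, -1/3], [-1, -2, 1], [3, 5, -2]] = [[-5, -4, 0], [-5, -1, -5]].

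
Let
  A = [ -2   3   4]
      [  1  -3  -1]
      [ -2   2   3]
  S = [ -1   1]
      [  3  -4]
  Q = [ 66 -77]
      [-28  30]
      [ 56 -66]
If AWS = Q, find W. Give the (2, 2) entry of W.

-1

Left-multiply by A⁻¹ and right-multiply by S⁻¹: W = A⁻¹QS⁻¹.
A has determinant -5; A⁻¹ = [[7/5, 1/5, -9/5], [1/5, -2/5, -2/5], [4/5, 2/5, -3/5]].
S has determinant 1; S⁻¹ = [[-4, -1], [-3, -1]].
A⁻¹Q = [[-14, 17], [2, -1], [8, -10]].
W = (A⁻¹Q)S⁻¹ = [[5, -3], [-5, -1], [-2, 2]].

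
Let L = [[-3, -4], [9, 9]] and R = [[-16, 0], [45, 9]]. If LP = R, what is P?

P = [[4, 4], [1, -3]]

Since L multiplies P on the left, P = L⁻¹R.
L has determinant 9; L⁻¹ = [[1, 4/9], [-1, -1/3]].
P = L⁻¹R = [[1, 4/9], [-1, -1/3]] · [[-16, 0], [45, 9]] = [[4, 4], [1, -3]].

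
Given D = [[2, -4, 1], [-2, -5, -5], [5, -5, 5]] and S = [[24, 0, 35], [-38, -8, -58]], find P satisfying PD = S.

Since D sits to the right of P, P = SD⁻¹.
det D = -5, so D⁻¹ = [[10, -3, -5], [3, -1, -8/5], [-7, 2, 18/5]].
P = SD⁻¹ = [[24, 0, 35], [-38, -8, -58]] · [[10, -3, -5], [3, -1, -8/5], [-7, 2, 18/5]] = [[-5, -2, 6], [2, 6, -6]].

P = [[-5, -2, 6], [2, 6, -6]]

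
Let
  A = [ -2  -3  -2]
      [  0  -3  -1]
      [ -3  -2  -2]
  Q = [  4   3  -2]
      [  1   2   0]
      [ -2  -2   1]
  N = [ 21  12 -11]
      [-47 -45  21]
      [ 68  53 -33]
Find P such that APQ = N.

Left-multiply by A⁻¹ and right-multiply by Q⁻¹: P = A⁻¹NQ⁻¹.
A has determinant 1; A⁻¹ = [[4, -2, -3], [3, -2, -2], [-9, 5, 6]].
Q has determinant 1; Q⁻¹ = [[2, 1, 4], [-1, 0, -2], [2, 2, 5]].
A⁻¹N = [[-26, -21, 13], [21, 20, -9], [-16, -15, 6]].
P = (A⁻¹N)Q⁻¹ = [[-5, 0, 3], [4, 3, -1], [-5, -4, -4]].

P = [[-5, 0, 3], [4, 3, -1], [-5, -4, -4]]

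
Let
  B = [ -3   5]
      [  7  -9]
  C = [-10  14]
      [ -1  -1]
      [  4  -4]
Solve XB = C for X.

X = [[1, -1], [-2, -1], [1, 1]]

Right-multiplying both sides by B⁻¹ gives X = CB⁻¹.
B has determinant -8; B⁻¹ = [[9/8, 5/8], [7/8, 3/8]].
X = CB⁻¹ = [[-10, 14], [-1, -1], [4, -4]] · [[9/8, 5/8], [7/8, 3/8]] = [[1, -1], [-2, -1], [1, 1]].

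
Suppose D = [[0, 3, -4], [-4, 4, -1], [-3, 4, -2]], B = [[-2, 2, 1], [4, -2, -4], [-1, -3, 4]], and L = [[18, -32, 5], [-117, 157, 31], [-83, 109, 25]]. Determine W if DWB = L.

W = [[-5, 3, 3], [-1, -5, -4], [5, -2, -3]]

Isolating W: multiply by D⁻¹ from the left and B⁻¹ from the right, so W = D⁻¹LB⁻¹.
D has determinant 1; D⁻¹ = [[-4, -10, 13], [-5, -12, 16], [-4, -9, 12]].
det B = 2; the adjugate gives B⁻¹ = [[-10, -11/2, -3], [-6, -7/2, -2], [-7, -4, -2]].
D⁻¹L = [[19, -25, -5], [-14, 20, 3], [-15, 23, 1]].
W = (D⁻¹L)B⁻¹ = [[-5, 3, 3], [-1, -5, -4], [5, -2, -3]].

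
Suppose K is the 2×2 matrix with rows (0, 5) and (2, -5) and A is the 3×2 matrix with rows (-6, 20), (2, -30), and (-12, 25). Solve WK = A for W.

Since K sits to the right of W, W = AK⁻¹.
det K = -10; the adjugate gives K⁻¹ = [[1/2, 1/2], [1/5, 0]].
W = AK⁻¹ = [[-6, 20], [2, -30], [-12, 25]] · [[1/2, 1/2], [1/5, 0]] = [[1, -3], [-5, 1], [-1, -6]].

W = [[1, -3], [-5, 1], [-1, -6]]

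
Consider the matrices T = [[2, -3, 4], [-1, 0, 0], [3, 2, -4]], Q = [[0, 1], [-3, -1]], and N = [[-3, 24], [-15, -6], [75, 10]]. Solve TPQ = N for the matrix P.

Left-multiply by T⁻¹ and right-multiply by Q⁻¹: P = T⁻¹NQ⁻¹.
det T = 4, so T⁻¹ = [[0, -1, 0], [-1, -5, -1], [-1/2, -13/4, -3/4]].
Q has determinant 3; Q⁻¹ = [[-1/3, -1/3], [1, 0]].
T⁻¹N = [[15, 6], [3, -4], [-6, 0]].
P = (T⁻¹N)Q⁻¹ = [[1, -5], [-5, -1], [2, 2]].

P = [[1, -5], [-5, -1], [2, 2]]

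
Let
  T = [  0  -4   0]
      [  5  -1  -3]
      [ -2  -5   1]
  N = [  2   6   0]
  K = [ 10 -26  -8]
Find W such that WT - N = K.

W = [[-1, 4, 4]]

WT = K + N = [[12, -20, -8]].
Since T sits to the right of W, W = (K + N)T⁻¹.
T has determinant -4; T⁻¹ = [[4, -1, -3], [-1/4, 0, 0], [27/4, -2, -5]].
W = (K + N)T⁻¹ = [[-1, 4, 4]].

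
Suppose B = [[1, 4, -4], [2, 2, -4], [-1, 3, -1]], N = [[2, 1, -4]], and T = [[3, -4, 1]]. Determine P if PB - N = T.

PB = T + N = [[5, -3, -3]].
B is on the right of P, so right-multiply by B⁻¹: P = (T + N)B⁻¹.
det B = 2, so B⁻¹ = [[5, -4, -4], [3, -5/2, -2], [4, -7/2, -3]].
P = (T + N)B⁻¹ = [[4, -2, -5]].

P = [[4, -2, -5]]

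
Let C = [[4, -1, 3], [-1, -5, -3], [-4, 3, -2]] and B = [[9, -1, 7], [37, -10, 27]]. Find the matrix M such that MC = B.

Since C sits to the right of M, M = BC⁻¹.
C has determinant -3; C⁻¹ = [[-19/3, -7/3, -6], [-10/3, -4/3, -3], [23/3, 8/3, 7]].
M = BC⁻¹ = [[9, -1, 7], [37, -10, 27]] · [[-19/3, -7/3, -6], [-10/3, -4/3, -3], [23/3, 8/3, 7]] = [[0, -1, -2], [6, -1, -3]].

M = [[0, -1, -2], [6, -1, -3]]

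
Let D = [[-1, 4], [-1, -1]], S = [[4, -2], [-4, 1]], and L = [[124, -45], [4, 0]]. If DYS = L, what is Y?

Y = [[-2, 5], [3, -3]]

Left-multiply by D⁻¹ and right-multiply by S⁻¹: Y = D⁻¹LS⁻¹.
D has determinant 5; D⁻¹ = [[-1/5, -4/5], [1/5, -1/5]].
det S = -4, so S⁻¹ = [[-1/4, -1/2], [-1, -1]].
D⁻¹L = [[-28, 9], [24, -9]].
Y = (D⁻¹L)S⁻¹ = [[-2, 5], [3, -3]].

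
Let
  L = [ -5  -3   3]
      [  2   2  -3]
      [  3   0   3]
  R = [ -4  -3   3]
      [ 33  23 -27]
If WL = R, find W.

W = [[-1, -3, -1], [-5, 4, 0]]

Right-multiplying both sides by L⁻¹ gives W = RL⁻¹.
det L = -3; the adjugate gives L⁻¹ = [[-2, -3, -1], [5, 8, 3], [2, 3, 4/3]].
W = RL⁻¹ = [[-4, -3, 3], [33, 23, -27]] · [[-2, -3, -1], [5, 8, 3], [2, 3, 4/3]] = [[-1, -3, -1], [-5, 4, 0]].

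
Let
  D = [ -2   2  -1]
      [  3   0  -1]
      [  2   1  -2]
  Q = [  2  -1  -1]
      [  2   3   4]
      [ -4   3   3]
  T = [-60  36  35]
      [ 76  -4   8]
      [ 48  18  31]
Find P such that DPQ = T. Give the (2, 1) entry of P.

-1

P = D⁻¹TQ⁻¹ (apply D⁻¹ on the left and Q⁻¹ on the right).
det D = 3, so D⁻¹ = [[1/3, 1, -2/3], [4/3, 2, -5/3], [1, 2, -2]].
Q has determinant -2; Q⁻¹ = [[3/2, 0, 1/2], [11, -1, 5], [-9, 1, -4]].
D⁻¹T = [[24, -4, -1], [-8, 10, 11], [-4, -8, -11]].
P = (D⁻¹T)Q⁻¹ = [[1, 3, -4], [-1, 1, 2], [5, -3, 2]].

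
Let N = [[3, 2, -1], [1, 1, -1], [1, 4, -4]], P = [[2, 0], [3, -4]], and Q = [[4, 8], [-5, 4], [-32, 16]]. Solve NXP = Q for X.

X = [[2, 0], [2, -1], [5, 0]]

X = N⁻¹QP⁻¹ (apply N⁻¹ on the left and P⁻¹ on the right).
N has determinant 3; N⁻¹ = [[0, 4/3, -1/3], [1, -11/3, 2/3], [1, -10/3, 1/3]].
P has determinant -8; P⁻¹ = [[1/2, 0], [3/8, -1/4]].
N⁻¹Q = [[4, 0], [1, 4], [10, 0]].
X = (N⁻¹Q)P⁻¹ = [[2, 0], [2, -1], [5, 0]].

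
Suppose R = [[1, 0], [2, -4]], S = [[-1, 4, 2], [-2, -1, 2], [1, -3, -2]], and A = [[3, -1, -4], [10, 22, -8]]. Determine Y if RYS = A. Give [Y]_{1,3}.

Y = R⁻¹AS⁻¹ (apply R⁻¹ on the left and S⁻¹ on the right).
R has determinant -4; R⁻¹ = [[1, 0], [1/2, -1/4]].
det S = -2, so S⁻¹ = [[-4, -1, -5], [1, 0, 1], [-7/2, -1/2, -9/2]].
R⁻¹A = [[3, -1, -4], [-1, -6, 0]].
Y = (R⁻¹A)S⁻¹ = [[1, -1, 2], [-2, 1, -1]].

2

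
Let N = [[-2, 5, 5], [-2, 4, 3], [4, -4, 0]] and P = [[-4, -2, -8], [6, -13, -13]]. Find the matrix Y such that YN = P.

Since N sits to the right of Y, Y = PN⁻¹.
N has determinant -4; N⁻¹ = [[-3, 5, 5/4], [-3, 5, 1], [2, -3, -1/2]].
Y = PN⁻¹ = [[-4, -2, -8], [6, -13, -13]] · [[-3, 5, 5/4], [-3, 5, 1], [2, -3, -1/2]] = [[2, -6, -3], [-5, 4, 1]].

Y = [[2, -6, -3], [-5, 4, 1]]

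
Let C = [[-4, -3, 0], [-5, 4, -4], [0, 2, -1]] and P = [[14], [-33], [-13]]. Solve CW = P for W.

C is on the left of W, so left-multiply by C⁻¹: W = C⁻¹P.
det C = -1; the adjugate gives C⁻¹ = [[-4, 3, -12], [5, -4, 16], [10, -8, 31]].
W = C⁻¹P = [[-4, 3, -12], [5, -4, 16], [10, -8, 31]] · [[14], [-33], [-13]] = [[1], [-6], [1]].

W = [[1], [-6], [1]]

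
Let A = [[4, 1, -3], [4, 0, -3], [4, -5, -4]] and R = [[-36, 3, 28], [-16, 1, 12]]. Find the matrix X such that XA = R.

X = [[-2, -6, -1], [1, -5, 0]]

Since A sits to the right of X, X = RA⁻¹.
det A = 4; the adjugate gives A⁻¹ = [[-15/4, 19/4, -3/4], [1, -1, 0], [-5, 6, -1]].
X = RA⁻¹ = [[-36, 3, 28], [-16, 1, 12]] · [[-15/4, 19/4, -3/4], [1, -1, 0], [-5, 6, -1]] = [[-2, -6, -1], [1, -5, 0]].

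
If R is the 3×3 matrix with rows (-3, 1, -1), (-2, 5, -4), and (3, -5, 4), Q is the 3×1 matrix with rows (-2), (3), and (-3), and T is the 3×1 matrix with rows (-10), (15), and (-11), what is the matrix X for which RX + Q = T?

RX = T − Q = [[-8], [12], [-8]].
Since R multiplies X on the left, X = R⁻¹(T − Q).
det R = 1, so R⁻¹ = [[0, 1, 1], [-4, -9, -10], [-5, -12, -13]].
X = R⁻¹(T − Q) = [[4], [4], [0]].

X = [[4], [4], [0]]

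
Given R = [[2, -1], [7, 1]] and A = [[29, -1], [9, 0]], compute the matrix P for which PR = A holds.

R is on the right of P, so right-multiply by R⁻¹: P = AR⁻¹.
det R = 9; the adjugate gives R⁻¹ = [[1/9, 1/9], [-7/9, 2/9]].
P = AR⁻¹ = [[29, -1], [9, 0]] · [[1/9, 1/9], [-7/9, 2/9]] = [[4, 3], [1, 1]].

P = [[4, 3], [1, 1]]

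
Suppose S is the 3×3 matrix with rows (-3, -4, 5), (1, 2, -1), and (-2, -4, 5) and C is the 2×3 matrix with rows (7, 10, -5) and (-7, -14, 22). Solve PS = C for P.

P = [[-2, 5, 2], [0, 3, 5]]

Right-multiplying both sides by S⁻¹ gives P = CS⁻¹.
det S = -6; the adjugate gives S⁻¹ = [[-1, 0, 1], [1/2, 5/6, -1/3], [0, 2/3, 1/3]].
P = CS⁻¹ = [[7, 10, -5], [-7, -14, 22]] · [[-1, 0, 1], [1/2, 5/6, -1/3], [0, 2/3, 1/3]] = [[-2, 5, 2], [0, 3, 5]].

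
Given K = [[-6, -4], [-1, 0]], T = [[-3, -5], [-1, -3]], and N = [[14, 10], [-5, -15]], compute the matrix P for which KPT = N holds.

P = [[0, -5], [2, 5]]

Isolating P: multiply by K⁻¹ from the left and T⁻¹ from the right, so P = K⁻¹NT⁻¹.
K has determinant -4; K⁻¹ = [[0, -1], [-1/4, 3/2]].
det T = 4; the adjugate gives T⁻¹ = [[-3/4, 5/4], [1/4, -3/4]].
K⁻¹N = [[5, 15], [-11, -25]].
P = (K⁻¹N)T⁻¹ = [[0, -5], [2, 5]].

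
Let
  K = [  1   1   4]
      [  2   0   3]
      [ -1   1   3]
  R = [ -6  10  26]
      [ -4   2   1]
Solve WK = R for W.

W = [[5, -3, 5], [1, -2, 1]]

Since K sits to the right of W, W = RK⁻¹.
det K = -4; the adjugate gives K⁻¹ = [[3/4, -1/4, -3/4], [9/4, -7/4, -5/4], [-1/2, 1/2, 1/2]].
W = RK⁻¹ = [[-6, 10, 26], [-4, 2, 1]] · [[3/4, -1/4, -3/4], [9/4, -7/4, -5/4], [-1/2, 1/2, 1/2]] = [[5, -3, 5], [1, -2, 1]].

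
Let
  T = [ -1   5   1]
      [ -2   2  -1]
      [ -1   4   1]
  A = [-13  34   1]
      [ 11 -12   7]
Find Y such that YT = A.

Y = [[6, 4, -1], [-4, -6, 5]]

T is on the right of Y, so right-multiply by T⁻¹: Y = AT⁻¹.
T has determinant 3; T⁻¹ = [[2, -1/3, -7/3], [1, 0, -1], [-2, -1/3, 8/3]].
Y = AT⁻¹ = [[-13, 34, 1], [11, -12, 7]] · [[2, -1/3, -7/3], [1, 0, -1], [-2, -1/3, 8/3]] = [[6, 4, -1], [-4, -6, 5]].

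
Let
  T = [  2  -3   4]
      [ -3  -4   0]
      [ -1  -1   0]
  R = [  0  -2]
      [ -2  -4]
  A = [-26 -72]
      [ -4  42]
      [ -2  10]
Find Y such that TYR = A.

Left-multiply by T⁻¹ and right-multiply by R⁻¹: Y = T⁻¹AR⁻¹.
T has determinant -4; T⁻¹ = [[0, 1, -4], [0, -1, 3], [1/4, -5/4, 17/4]].
det R = -4; the adjugate gives R⁻¹ = [[1, -1/2], [-1/2, 0]].
T⁻¹A = [[4, 2], [-2, -12], [-10, -28]].
Y = (T⁻¹A)R⁻¹ = [[3, -2], [4, 1], [4, 5]].

Y = [[3, -2], [4, 1], [4, 5]]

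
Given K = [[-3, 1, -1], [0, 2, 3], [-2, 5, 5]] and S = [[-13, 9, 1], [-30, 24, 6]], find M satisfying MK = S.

M = [[3, -2, 2], [6, -6, 6]]

K is on the right of M, so right-multiply by K⁻¹: M = SK⁻¹.
K has determinant 5; K⁻¹ = [[-1, -2, 1], [-6/5, -17/5, 9/5], [4/5, 13/5, -6/5]].
M = SK⁻¹ = [[-13, 9, 1], [-30, 24, 6]] · [[-1, -2, 1], [-6/5, -17/5, 9/5], [4/5, 13/5, -6/5]] = [[3, -2, 2], [6, -6, 6]].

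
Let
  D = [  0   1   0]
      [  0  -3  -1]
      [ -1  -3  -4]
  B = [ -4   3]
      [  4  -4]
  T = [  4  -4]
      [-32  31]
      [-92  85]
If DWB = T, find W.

W = [[-3, -3], [0, 1], [-1, 4]]

Left-multiply by D⁻¹ and right-multiply by B⁻¹: W = D⁻¹TB⁻¹.
det D = 1, so D⁻¹ = [[9, 4, -1], [1, 0, 0], [-3, -1, 0]].
det B = 4; the adjugate gives B⁻¹ = [[-1, -3/4], [-1, -1]].
D⁻¹T = [[0, 3], [4, -4], [20, -19]].
W = (D⁻¹T)B⁻¹ = [[-3, -3], [0, 1], [-1, 4]].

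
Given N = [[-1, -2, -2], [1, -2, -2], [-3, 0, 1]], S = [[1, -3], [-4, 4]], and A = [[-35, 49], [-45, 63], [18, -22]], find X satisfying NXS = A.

X = N⁻¹AS⁻¹ (apply N⁻¹ on the left and S⁻¹ on the right).
det N = 4; the adjugate gives N⁻¹ = [[-1/2, 1/2, 0], [5/4, -7/4, -1], [-3/2, 3/2, 1]].
det S = -8; the adjugate gives S⁻¹ = [[-1/2, -3/8], [-1/2, -1/8]].
N⁻¹A = [[-5, 7], [17, -27], [3, -1]].
X = (N⁻¹A)S⁻¹ = [[-1, 1], [5, -3], [-1, -1]].

X = [[-1, 1], [5, -3], [-1, -1]]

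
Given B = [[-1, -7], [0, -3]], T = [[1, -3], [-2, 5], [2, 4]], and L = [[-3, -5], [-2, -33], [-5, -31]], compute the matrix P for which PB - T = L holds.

P = [[2, -2], [4, 0], [3, 2]]

PB = L + T = [[-2, -8], [-4, -28], [-3, -27]].
B is on the right of P, so right-multiply by B⁻¹: P = (L + T)B⁻¹.
det B = 3, so B⁻¹ = [[-1, 7/3], [0, -1/3]].
P = (L + T)B⁻¹ = [[2, -2], [4, 0], [3, 2]].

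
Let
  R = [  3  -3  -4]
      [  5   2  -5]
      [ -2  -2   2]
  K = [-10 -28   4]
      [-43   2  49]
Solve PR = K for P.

P = [[6, -6, -1], [-6, -3, 5]]

Since R sits to the right of P, P = KR⁻¹.
det R = 6, so R⁻¹ = [[-1, 7/3, 23/6], [0, -1/3, -5/6], [-1, 2, 7/2]].
P = KR⁻¹ = [[-10, -28, 4], [-43, 2, 49]] · [[-1, 7/3, 23/6], [0, -1/3, -5/6], [-1, 2, 7/2]] = [[6, -6, -1], [-6, -3, 5]].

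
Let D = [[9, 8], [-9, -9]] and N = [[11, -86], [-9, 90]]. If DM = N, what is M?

M = [[3, -6], [-2, -4]]

D is on the left of M, so left-multiply by D⁻¹: M = D⁻¹N.
det D = -9; the adjugate gives D⁻¹ = [[1, 8/9], [-1, -1]].
M = D⁻¹N = [[1, 8/9], [-1, -1]] · [[11, -86], [-9, 90]] = [[3, -6], [-2, -4]].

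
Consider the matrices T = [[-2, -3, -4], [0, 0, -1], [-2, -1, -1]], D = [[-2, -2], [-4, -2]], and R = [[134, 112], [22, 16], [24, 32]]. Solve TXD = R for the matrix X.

Isolating X: multiply by T⁻¹ from the left and D⁻¹ from the right, so X = T⁻¹RD⁻¹.
det T = -4, so T⁻¹ = [[1/4, -1/4, -3/4], [-1/2, 3/2, 1/2], [0, -1, 0]].
det D = -4; the adjugate gives D⁻¹ = [[1/2, -1/2], [-1, 1/2]].
T⁻¹R = [[10, 0], [-22, -16], [-22, -16]].
X = (T⁻¹R)D⁻¹ = [[5, -5], [5, 3], [5, 3]].

X = [[5, -5], [5, 3], [5, 3]]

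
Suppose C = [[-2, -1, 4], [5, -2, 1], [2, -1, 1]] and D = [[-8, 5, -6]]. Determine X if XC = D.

X = [[-1, -2, 0]]

C is on the right of X, so right-multiply by C⁻¹: X = DC⁻¹.
det C = 1, so C⁻¹ = [[-1, -3, 7], [-3, -10, 22], [-1, -4, 9]].
X = DC⁻¹ = [[-8, 5, -6]] · [[-1, -3, 7], [-3, -10, 22], [-1, -4, 9]] = [[-1, -2, 0]].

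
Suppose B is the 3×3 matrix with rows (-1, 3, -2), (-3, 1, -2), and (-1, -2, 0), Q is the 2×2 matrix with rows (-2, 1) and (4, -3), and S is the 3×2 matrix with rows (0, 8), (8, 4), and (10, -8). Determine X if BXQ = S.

X = [[5, 3], [-3, -3], [1, -2]]

X = B⁻¹SQ⁻¹ (apply B⁻¹ on the left and Q⁻¹ on the right).
B has determinant -4; B⁻¹ = [[1, -1, 1], [-1/2, 1/2, -1], [-7/4, 5/4, -2]].
Q has determinant 2; Q⁻¹ = [[-3/2, -1/2], [-2, -1]].
B⁻¹S = [[2, -4], [-6, 6], [-10, 7]].
X = (B⁻¹S)Q⁻¹ = [[5, 3], [-3, -3], [1, -2]].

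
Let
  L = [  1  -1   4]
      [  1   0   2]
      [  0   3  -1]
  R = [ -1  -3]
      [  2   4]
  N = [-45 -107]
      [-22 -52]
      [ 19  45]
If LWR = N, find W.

Isolating W: multiply by L⁻¹ from the left and R⁻¹ from the right, so W = L⁻¹NR⁻¹.
L has determinant 5; L⁻¹ = [[-6/5, 11/5, -2/5], [1/5, -1/5, 2/5], [3/5, -3/5, 1/5]].
det R = 2, so R⁻¹ = [[2, 3/2], [-1, -1/2]].
L⁻¹N = [[-2, -4], [3, 7], [-10, -24]].
W = (L⁻¹N)R⁻¹ = [[0, -1], [-1, 1], [4, -3]].

W = [[0, -1], [-1, 1], [4, -3]]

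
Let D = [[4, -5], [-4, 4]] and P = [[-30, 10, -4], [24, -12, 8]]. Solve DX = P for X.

X = [[0, 5, -6], [6, 2, -4]]

Left-multiplying both sides by D⁻¹ gives X = D⁻¹P.
D has determinant -4; D⁻¹ = [[-1, -5/4], [-1, -1]].
X = D⁻¹P = [[-1, -5/4], [-1, -1]] · [[-30, 10, -4], [24, -12, 8]] = [[0, 5, -6], [6, 2, -4]].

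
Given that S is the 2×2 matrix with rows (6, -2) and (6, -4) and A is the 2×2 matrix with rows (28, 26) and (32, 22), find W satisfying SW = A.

Since S multiplies W on the left, W = S⁻¹A.
det S = -12; the adjugate gives S⁻¹ = [[1/3, -1/6], [1/2, -1/2]].
W = S⁻¹A = [[1/3, -1/6], [1/2, -1/2]] · [[28, 26], [32, 22]] = [[4, 5], [-2, 2]].

W = [[4, 5], [-2, 2]]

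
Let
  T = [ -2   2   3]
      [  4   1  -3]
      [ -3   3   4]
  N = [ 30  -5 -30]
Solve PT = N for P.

P = [[-5, 5, 0]]

T is on the right of P, so right-multiply by T⁻¹: P = NT⁻¹.
det T = 5, so T⁻¹ = [[13/5, 1/5, -9/5], [-7/5, 1/5, 6/5], [3, 0, -2]].
P = NT⁻¹ = [[30, -5, -30]] · [[13/5, 1/5, -9/5], [-7/5, 1/5, 6/5], [3, 0, -2]] = [[-5, 5, 0]].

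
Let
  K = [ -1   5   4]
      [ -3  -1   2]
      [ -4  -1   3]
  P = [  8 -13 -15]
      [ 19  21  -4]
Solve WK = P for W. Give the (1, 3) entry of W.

1

Right-multiplying both sides by K⁻¹ gives W = PK⁻¹.
det K = 2, so K⁻¹ = [[-1/2, -19/2, 7], [1/2, 13/2, -5], [-1/2, -21/2, 8]].
W = PK⁻¹ = [[8, -13, -15], [19, 21, -4]] · [[-1/2, -19/2, 7], [1/2, 13/2, -5], [-1/2, -21/2, 8]] = [[-3, -3, 1], [3, -2, -4]].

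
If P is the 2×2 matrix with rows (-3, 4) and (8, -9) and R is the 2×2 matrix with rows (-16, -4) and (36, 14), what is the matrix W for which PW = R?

Left-multiplying both sides by P⁻¹ gives W = P⁻¹R.
det P = -5, so P⁻¹ = [[9/5, 4/5], [8/5, 3/5]].
W = P⁻¹R = [[9/5, 4/5], [8/5, 3/5]] · [[-16, -4], [36, 14]] = [[0, 4], [-4, 2]].

W = [[0, 4], [-4, 2]]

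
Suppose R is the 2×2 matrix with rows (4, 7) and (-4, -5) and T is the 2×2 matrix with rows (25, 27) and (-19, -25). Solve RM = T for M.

Left-multiplying both sides by R⁻¹ gives M = R⁻¹T.
det R = 8; the adjugate gives R⁻¹ = [[-5/8, -7/8], [1/2, 1/2]].
M = R⁻¹T = [[-5/8, -7/8], [1/2, 1/2]] · [[25, 27], [-19, -25]] = [[1, 5], [3, 1]].

M = [[1, 5], [3, 1]]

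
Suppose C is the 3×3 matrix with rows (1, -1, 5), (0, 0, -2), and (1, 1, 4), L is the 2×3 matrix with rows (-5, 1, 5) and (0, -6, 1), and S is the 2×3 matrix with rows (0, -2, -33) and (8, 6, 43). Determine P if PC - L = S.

P = [[-2, 3, -3], [4, -4, 4]]

PC = S + L = [[-5, -1, -28], [8, 0, 44]].
Since C sits to the right of P, P = (S + L)C⁻¹.
C has determinant 4; C⁻¹ = [[1/2, 9/4, 1/2], [-1/2, -1/4, 1/2], [0, -1/2, 0]].
P = (S + L)C⁻¹ = [[-2, 3, -3], [4, -4, 4]].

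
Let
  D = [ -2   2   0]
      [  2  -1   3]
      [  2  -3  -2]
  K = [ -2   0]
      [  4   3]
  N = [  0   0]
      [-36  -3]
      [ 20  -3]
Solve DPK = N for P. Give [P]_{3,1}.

Isolating P: multiply by D⁻¹ from the left and K⁻¹ from the right, so P = D⁻¹NK⁻¹.
D has determinant -2; D⁻¹ = [[-11/2, -2, -3], [-5, -2, -3], [2, 1, 1]].
det K = -6; the adjugate gives K⁻¹ = [[-1/2, 0], [2/3, 1/3]].
D⁻¹N = [[12, 15], [12, 15], [-16, -6]].
P = (D⁻¹N)K⁻¹ = [[4, 5], [4, 5], [4, -2]].

4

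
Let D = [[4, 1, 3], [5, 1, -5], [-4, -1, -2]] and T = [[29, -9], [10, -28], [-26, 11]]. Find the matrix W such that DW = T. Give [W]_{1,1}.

Left-multiplying both sides by D⁻¹ gives W = D⁻¹T.
D has determinant -1; D⁻¹ = [[7, 1, 8], [-30, -4, -35], [1, 0, 1]].
W = D⁻¹T = [[7, 1, 8], [-30, -4, -35], [1, 0, 1]] · [[29, -9], [10, -28], [-26, 11]] = [[5, -3], [0, -3], [3, 2]].

5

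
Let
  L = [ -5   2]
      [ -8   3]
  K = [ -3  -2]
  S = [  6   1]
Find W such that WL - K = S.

WL = S + K = [[3, -1]].
L is on the right of W, so right-multiply by L⁻¹: W = (S + K)L⁻¹.
det L = 1; the adjugate gives L⁻¹ = [[3, -2], [8, -5]].
W = (S + K)L⁻¹ = [[1, -1]].

W = [[1, -1]]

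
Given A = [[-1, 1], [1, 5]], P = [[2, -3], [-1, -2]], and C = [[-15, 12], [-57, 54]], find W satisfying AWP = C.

W = [[1, -1], [-5, 2]]

Left-multiply by A⁻¹ and right-multiply by P⁻¹: W = A⁻¹CP⁻¹.
det A = -6; the adjugate gives A⁻¹ = [[-5/6, 1/6], [1/6, 1/6]].
P has determinant -7; P⁻¹ = [[2/7, -3/7], [-1/7, -2/7]].
A⁻¹C = [[3, -1], [-12, 11]].
W = (A⁻¹C)P⁻¹ = [[1, -1], [-5, 2]].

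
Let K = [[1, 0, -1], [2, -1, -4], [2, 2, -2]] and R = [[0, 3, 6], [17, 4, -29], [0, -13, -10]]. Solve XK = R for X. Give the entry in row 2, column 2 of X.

6

Since K sits to the right of X, X = RK⁻¹.
det K = 4; the adjugate gives K⁻¹ = [[5/2, -1/2, -1/4], [-1, 0, 1/2], [3/2, -1/2, -1/4]].
X = RK⁻¹ = [[0, 3, 6], [17, 4, -29], [0, -13, -10]] · [[5/2, -1/2, -1/4], [-1, 0, 1/2], [3/2, -1/2, -1/4]] = [[6, -3, 0], [-5, 6, 5], [-2, 5, -4]].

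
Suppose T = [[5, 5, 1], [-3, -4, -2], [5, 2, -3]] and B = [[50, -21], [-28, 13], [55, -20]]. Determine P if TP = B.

P = [[6, -5], [5, 1], [-5, -1]]

Left-multiplying both sides by T⁻¹ gives P = T⁻¹B.
det T = -1, so T⁻¹ = [[-16, -17, 6], [19, 20, -7], [-14, -15, 5]].
P = T⁻¹B = [[-16, -17, 6], [19, 20, -7], [-14, -15, 5]] · [[50, -21], [-28, 13], [55, -20]] = [[6, -5], [5, 1], [-5, -1]].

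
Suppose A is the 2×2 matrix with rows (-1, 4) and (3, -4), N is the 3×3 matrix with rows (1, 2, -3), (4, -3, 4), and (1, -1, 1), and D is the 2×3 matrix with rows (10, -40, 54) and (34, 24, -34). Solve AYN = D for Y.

Y = A⁻¹DN⁻¹ (apply A⁻¹ on the left and N⁻¹ on the right).
A has determinant -8; A⁻¹ = [[1/2, 1/2], [3/8, 1/8]].
N has determinant 4; N⁻¹ = [[1/4, 1/4, -1/4], [0, 1, -4], [-1/4, 3/4, -11/4]].
A⁻¹D = [[22, -8, 10], [8, -12, 16]].
Y = (A⁻¹D)N⁻¹ = [[3, 5, -1], [-2, 2, 2]].

Y = [[3, 5, -1], [-2, 2, 2]]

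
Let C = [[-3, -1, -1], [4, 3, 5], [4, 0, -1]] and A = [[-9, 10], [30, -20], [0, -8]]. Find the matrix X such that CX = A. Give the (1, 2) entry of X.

-2

Since C multiplies X on the left, X = C⁻¹A.
C has determinant -3; C⁻¹ = [[1, 1/3, 2/3], [-8, -7/3, -11/3], [4, 4/3, 5/3]].
X = C⁻¹A = [[1, 1/3, 2/3], [-8, -7/3, -11/3], [4, 4/3, 5/3]] · [[-9, 10], [30, -20], [0, -8]] = [[1, -2], [2, -4], [4, 0]].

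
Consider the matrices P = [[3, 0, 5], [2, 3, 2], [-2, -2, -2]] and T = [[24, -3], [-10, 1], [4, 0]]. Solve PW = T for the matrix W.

W = [[-2, -1], [-6, 1], [6, 0]]

Left-multiplying both sides by P⁻¹ gives W = P⁻¹T.
det P = 4; the adjugate gives P⁻¹ = [[-1/2, -5/2, -15/4], [0, 1, 1], [1/2, 3/2, 9/4]].
W = P⁻¹T = [[-1/2, -5/2, -15/4], [0, 1, 1], [1/2, 3/2, 9/4]] · [[24, -3], [-10, 1], [4, 0]] = [[-2, -1], [-6, 1], [6, 0]].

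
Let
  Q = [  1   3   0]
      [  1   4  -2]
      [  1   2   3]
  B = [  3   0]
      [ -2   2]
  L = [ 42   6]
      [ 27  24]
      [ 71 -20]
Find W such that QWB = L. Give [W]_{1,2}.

W = Q⁻¹LB⁻¹ (apply Q⁻¹ on the left and B⁻¹ on the right).
Q has determinant 1; Q⁻¹ = [[16, -9, -6], [-5, 3, 2], [-2, 1, 1]].
B has determinant 6; B⁻¹ = [[1/3, 0], [1/3, 1/2]].
Q⁻¹L = [[3, 0], [13, 2], [14, -8]].
W = (Q⁻¹L)B⁻¹ = [[1, 0], [5, 1], [2, -4]].

0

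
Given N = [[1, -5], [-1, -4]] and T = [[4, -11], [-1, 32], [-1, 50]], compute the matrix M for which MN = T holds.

M = [[3, -1], [-4, -3], [-6, -5]]

Since N sits to the right of M, M = TN⁻¹.
det N = -9; the adjugate gives N⁻¹ = [[4/9, -5/9], [-1/9, -1/9]].
M = TN⁻¹ = [[4, -11], [-1, 32], [-1, 50]] · [[4/9, -5/9], [-1/9, -1/9]] = [[3, -1], [-4, -3], [-6, -5]].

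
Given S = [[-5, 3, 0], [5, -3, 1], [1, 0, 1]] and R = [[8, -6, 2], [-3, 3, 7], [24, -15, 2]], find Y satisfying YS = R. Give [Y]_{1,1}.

2

S is on the right of Y, so right-multiply by S⁻¹: Y = RS⁻¹.
det S = 3, so S⁻¹ = [[-1, -1, 1], [-4/3, -5/3, 5/3], [1, 1, 0]].
Y = RS⁻¹ = [[8, -6, 2], [-3, 3, 7], [24, -15, 2]] · [[-1, -1, 1], [-4/3, -5/3, 5/3], [1, 1, 0]] = [[2, 4, -2], [6, 5, 2], [-2, 3, -1]].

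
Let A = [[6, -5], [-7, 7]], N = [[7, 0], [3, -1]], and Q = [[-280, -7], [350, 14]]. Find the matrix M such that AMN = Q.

M = [[-3, -3], [5, -5]]

Left-multiply by A⁻¹ and right-multiply by N⁻¹: M = A⁻¹QN⁻¹.
A has determinant 7; A⁻¹ = [[1, 5/7], [1, 6/7]].
N has determinant -7; N⁻¹ = [[1/7, 0], [3/7, -1]].
A⁻¹Q = [[-30, 3], [20, 5]].
M = (A⁻¹Q)N⁻¹ = [[-3, -3], [5, -5]].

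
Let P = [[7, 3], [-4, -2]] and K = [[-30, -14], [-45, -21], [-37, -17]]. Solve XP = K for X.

X = [[-2, 4], [-3, 6], [-3, 4]]

P is on the right of X, so right-multiply by P⁻¹: X = KP⁻¹.
P has determinant -2; P⁻¹ = [[1, 3/2], [-2, -7/2]].
X = KP⁻¹ = [[-30, -14], [-45, -21], [-37, -17]] · [[1, 3/2], [-2, -7/2]] = [[-2, 4], [-3, 6], [-3, 4]].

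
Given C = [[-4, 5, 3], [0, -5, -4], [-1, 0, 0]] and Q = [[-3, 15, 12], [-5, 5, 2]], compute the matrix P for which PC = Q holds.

Since C sits to the right of P, P = QC⁻¹.
C has determinant 5; C⁻¹ = [[0, 0, -1], [4/5, 3/5, -16/5], [-1, -1, 4]].
P = QC⁻¹ = [[-3, 15, 12], [-5, 5, 2]] · [[0, 0, -1], [4/5, 3/5, -16/5], [-1, -1, 4]] = [[0, -3, 3], [2, 1, -3]].

P = [[0, -3, 3], [2, 1, -3]]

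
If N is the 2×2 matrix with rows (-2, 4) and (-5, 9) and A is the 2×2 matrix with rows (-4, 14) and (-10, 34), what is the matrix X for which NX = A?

X = [[2, -5], [0, 1]]

N is on the left of X, so left-multiply by N⁻¹: X = N⁻¹A.
det N = 2, so N⁻¹ = [[9/2, -2], [5/2, -1]].
X = N⁻¹A = [[9/2, -2], [5/2, -1]] · [[-4, 14], [-10, 34]] = [[2, -5], [0, 1]].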